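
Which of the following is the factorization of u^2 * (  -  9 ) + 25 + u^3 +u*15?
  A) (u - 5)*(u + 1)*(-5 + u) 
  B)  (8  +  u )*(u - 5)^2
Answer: A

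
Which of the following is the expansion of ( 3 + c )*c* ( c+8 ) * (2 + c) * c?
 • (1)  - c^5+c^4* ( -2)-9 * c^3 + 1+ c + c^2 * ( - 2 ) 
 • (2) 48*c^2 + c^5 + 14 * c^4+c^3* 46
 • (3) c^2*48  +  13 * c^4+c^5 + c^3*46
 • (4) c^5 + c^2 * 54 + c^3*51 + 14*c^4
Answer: 3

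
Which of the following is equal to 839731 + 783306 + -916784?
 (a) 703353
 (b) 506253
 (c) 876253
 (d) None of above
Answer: d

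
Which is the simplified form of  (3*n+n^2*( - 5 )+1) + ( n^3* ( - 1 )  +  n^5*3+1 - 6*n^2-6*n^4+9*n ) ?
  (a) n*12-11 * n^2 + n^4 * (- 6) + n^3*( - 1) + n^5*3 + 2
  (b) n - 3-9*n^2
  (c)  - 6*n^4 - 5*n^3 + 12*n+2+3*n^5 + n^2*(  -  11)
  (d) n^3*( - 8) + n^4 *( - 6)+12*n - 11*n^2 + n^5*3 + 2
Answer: a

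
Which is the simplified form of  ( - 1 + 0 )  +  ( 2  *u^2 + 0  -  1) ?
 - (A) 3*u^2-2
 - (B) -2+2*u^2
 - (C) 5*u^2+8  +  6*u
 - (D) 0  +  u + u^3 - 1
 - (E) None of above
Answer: B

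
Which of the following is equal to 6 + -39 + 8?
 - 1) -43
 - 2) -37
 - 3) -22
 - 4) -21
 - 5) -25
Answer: 5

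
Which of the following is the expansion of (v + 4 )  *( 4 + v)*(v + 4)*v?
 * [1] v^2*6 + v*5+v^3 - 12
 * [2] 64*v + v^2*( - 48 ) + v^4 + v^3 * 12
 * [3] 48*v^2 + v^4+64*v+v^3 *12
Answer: 3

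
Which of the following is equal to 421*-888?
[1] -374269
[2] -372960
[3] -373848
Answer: 3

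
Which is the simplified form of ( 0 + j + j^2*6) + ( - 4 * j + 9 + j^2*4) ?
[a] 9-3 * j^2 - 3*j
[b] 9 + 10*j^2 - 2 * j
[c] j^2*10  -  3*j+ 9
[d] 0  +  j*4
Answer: c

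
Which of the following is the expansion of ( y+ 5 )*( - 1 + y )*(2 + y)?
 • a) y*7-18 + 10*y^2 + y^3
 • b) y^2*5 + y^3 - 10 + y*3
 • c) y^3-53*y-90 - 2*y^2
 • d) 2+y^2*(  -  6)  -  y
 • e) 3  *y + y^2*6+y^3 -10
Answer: e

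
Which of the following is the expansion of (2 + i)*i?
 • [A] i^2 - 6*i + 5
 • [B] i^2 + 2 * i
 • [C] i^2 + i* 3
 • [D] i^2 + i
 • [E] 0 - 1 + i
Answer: B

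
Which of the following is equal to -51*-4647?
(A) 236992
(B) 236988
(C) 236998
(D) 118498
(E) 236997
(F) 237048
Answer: E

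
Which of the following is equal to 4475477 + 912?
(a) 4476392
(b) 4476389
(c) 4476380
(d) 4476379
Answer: b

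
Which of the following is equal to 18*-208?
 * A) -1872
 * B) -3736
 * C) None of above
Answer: C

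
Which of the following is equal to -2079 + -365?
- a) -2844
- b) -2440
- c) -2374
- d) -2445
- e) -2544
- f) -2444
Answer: f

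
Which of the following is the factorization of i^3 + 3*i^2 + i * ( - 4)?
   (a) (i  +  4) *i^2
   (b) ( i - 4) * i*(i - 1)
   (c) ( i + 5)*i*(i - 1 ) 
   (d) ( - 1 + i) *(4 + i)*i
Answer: d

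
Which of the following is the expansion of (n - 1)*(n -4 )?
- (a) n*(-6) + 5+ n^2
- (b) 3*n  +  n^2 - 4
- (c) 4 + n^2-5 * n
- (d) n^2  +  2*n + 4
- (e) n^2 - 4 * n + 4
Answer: c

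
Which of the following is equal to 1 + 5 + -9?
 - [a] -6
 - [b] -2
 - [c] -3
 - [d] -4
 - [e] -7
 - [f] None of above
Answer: c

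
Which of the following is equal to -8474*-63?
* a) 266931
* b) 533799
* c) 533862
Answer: c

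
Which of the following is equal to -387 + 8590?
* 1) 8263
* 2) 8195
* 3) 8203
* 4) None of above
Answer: 3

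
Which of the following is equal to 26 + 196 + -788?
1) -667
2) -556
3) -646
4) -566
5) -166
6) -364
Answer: 4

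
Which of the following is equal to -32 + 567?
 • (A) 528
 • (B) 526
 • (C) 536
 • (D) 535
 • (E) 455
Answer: D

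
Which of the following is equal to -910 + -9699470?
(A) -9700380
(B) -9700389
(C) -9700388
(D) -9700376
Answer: A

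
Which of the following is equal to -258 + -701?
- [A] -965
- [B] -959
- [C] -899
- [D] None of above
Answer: B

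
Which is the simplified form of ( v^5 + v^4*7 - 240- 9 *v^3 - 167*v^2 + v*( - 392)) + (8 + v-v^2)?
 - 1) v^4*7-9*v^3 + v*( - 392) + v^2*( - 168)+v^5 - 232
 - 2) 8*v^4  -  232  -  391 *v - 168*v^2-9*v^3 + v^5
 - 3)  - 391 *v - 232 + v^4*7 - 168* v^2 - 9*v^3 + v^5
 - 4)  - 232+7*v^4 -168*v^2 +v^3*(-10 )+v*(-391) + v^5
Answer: 3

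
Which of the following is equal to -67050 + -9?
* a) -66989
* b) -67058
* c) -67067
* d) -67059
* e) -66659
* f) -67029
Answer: d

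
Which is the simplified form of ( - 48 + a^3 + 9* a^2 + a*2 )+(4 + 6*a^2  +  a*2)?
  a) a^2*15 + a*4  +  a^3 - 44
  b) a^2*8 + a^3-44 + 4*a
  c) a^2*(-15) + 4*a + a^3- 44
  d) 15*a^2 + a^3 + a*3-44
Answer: a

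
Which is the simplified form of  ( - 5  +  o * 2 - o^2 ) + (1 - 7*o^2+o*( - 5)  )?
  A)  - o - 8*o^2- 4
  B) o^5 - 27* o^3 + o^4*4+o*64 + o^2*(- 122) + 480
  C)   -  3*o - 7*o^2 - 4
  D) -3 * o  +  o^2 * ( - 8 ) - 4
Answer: D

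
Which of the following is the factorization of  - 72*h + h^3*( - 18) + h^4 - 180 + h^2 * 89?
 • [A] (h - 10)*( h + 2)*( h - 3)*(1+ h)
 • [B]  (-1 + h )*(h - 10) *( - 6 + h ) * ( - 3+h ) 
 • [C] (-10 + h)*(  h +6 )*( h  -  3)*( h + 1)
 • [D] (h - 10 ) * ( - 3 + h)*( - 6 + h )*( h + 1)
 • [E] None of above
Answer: D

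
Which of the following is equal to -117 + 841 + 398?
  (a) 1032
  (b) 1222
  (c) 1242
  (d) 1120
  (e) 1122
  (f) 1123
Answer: e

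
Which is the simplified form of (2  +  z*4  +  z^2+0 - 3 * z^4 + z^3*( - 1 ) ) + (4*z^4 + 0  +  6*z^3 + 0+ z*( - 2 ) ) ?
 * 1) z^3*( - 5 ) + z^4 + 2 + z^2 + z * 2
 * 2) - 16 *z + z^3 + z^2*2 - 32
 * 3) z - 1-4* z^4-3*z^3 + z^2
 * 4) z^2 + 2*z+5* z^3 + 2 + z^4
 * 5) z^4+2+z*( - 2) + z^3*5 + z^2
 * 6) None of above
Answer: 4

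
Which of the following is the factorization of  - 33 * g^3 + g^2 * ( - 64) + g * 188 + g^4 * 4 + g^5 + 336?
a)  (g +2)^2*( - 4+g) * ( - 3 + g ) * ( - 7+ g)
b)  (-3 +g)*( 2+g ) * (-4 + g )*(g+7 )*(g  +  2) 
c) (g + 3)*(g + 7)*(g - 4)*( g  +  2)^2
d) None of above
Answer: b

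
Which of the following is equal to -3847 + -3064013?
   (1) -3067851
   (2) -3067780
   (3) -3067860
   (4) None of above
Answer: 3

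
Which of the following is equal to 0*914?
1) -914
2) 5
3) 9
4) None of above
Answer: 4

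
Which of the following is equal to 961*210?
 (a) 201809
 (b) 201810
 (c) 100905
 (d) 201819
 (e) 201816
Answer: b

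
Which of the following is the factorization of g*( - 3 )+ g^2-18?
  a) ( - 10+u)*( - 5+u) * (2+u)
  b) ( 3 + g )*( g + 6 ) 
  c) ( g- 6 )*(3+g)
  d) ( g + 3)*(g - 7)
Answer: c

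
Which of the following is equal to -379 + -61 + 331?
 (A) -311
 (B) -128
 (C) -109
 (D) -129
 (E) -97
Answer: C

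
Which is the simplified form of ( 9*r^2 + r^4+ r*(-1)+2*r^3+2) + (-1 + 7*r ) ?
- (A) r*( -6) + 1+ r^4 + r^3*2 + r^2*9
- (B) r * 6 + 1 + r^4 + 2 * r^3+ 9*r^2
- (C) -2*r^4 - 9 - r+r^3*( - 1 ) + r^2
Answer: B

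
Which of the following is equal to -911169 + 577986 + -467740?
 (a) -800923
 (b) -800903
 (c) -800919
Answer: a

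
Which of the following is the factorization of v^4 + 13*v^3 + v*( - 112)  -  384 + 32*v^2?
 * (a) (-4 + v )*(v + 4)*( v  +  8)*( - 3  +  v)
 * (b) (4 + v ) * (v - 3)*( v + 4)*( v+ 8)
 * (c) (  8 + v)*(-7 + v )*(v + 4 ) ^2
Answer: b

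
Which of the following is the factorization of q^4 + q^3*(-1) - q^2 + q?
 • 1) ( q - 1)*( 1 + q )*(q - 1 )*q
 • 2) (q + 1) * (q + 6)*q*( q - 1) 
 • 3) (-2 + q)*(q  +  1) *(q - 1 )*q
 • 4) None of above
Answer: 1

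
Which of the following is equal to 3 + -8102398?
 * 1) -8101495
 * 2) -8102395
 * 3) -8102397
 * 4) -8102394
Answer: 2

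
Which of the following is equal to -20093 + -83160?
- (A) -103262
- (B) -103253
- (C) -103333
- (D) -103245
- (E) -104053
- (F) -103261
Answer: B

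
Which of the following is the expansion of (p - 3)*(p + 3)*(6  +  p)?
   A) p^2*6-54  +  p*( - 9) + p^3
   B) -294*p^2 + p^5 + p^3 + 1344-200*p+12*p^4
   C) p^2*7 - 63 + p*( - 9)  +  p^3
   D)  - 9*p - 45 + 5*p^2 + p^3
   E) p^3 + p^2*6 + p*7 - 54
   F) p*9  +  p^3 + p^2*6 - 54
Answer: A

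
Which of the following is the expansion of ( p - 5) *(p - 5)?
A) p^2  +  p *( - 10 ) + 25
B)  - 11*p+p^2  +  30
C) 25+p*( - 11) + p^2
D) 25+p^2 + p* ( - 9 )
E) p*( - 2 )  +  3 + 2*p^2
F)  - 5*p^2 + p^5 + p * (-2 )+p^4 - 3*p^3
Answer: A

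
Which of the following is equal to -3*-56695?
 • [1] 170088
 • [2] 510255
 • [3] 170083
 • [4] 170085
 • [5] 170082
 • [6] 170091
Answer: 4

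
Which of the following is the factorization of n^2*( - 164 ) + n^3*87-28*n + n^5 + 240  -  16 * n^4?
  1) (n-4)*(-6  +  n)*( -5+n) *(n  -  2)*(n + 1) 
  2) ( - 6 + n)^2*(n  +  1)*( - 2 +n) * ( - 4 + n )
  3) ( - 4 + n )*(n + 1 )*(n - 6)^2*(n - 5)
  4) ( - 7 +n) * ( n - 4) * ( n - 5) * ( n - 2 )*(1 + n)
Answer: 1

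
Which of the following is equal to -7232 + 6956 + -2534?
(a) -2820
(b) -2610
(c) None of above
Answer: c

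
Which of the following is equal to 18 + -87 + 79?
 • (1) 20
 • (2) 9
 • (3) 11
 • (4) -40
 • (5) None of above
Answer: 5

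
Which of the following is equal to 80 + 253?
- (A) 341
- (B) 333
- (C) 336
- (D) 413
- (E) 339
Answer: B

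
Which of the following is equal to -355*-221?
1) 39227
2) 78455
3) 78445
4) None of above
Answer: 2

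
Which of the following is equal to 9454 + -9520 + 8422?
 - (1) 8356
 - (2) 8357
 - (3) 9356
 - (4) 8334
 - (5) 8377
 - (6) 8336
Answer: 1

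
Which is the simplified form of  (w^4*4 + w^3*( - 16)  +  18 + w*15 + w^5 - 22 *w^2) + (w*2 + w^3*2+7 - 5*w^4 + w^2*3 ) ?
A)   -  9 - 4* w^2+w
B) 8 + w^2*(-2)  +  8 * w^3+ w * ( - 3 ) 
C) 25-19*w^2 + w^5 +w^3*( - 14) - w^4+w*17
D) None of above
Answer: C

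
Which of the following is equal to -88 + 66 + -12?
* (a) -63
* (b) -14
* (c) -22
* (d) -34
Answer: d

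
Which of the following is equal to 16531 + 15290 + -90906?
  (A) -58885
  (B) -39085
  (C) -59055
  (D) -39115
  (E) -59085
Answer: E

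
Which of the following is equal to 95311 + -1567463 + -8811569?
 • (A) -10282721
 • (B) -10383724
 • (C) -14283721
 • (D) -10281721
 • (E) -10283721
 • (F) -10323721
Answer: E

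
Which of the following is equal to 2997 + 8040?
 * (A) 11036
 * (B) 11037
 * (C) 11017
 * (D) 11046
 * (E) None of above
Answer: B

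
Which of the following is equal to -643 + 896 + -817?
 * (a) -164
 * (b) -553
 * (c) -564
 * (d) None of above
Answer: c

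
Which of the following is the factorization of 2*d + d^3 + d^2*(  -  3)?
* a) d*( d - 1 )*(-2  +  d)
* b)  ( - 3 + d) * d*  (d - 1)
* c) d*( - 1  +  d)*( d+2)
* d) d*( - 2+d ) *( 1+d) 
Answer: a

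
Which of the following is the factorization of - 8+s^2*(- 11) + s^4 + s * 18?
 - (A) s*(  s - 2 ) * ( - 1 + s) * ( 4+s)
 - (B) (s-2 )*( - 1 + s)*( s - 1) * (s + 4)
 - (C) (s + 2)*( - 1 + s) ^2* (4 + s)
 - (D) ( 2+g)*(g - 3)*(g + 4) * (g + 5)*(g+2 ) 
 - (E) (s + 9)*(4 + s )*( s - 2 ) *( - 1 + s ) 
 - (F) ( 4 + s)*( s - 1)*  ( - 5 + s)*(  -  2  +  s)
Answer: B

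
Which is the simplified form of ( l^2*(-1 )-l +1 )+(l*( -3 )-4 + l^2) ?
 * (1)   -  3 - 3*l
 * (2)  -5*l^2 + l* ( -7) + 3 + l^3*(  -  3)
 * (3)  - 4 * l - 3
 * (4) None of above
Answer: 3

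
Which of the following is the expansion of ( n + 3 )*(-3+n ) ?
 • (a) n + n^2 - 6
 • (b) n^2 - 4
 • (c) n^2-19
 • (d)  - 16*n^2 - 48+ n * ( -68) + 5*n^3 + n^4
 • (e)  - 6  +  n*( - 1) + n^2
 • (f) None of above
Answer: f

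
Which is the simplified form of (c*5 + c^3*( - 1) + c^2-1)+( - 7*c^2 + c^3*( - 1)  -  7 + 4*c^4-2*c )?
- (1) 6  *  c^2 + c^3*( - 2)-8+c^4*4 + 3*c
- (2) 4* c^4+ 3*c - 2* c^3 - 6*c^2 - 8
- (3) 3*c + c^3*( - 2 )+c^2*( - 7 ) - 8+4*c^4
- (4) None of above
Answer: 2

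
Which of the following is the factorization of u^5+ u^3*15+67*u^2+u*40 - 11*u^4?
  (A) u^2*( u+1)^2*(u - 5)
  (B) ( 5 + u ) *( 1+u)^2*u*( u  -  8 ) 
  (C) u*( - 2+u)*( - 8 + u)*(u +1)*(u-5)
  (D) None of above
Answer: D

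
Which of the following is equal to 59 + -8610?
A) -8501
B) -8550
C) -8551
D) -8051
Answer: C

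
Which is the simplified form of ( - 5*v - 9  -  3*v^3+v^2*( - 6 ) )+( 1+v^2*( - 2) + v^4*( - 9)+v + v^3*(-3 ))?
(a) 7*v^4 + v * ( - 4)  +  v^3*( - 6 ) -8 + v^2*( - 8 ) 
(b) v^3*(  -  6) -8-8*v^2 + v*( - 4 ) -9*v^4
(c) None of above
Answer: b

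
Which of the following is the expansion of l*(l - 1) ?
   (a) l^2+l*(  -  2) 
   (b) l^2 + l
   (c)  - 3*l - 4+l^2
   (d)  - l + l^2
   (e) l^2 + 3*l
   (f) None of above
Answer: d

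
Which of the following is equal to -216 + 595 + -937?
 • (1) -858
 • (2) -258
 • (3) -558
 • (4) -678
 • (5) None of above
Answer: 3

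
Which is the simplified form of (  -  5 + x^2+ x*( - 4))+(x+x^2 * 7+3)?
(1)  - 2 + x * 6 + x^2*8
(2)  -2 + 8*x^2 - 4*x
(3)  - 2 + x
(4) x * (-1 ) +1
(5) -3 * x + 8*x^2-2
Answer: 5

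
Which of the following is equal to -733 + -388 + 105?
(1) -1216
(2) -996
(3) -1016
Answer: 3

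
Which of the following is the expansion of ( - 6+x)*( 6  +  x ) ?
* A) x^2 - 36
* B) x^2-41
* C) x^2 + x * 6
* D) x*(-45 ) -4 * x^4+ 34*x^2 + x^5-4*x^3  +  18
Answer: A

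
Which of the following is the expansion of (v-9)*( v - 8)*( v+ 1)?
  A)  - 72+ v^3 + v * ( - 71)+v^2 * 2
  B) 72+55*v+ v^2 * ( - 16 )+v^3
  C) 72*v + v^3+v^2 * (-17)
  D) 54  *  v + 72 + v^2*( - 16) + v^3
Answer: B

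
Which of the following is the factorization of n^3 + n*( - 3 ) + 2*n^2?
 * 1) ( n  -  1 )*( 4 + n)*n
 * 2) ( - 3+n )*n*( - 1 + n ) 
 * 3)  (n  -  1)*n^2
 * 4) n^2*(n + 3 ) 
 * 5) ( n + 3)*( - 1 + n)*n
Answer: 5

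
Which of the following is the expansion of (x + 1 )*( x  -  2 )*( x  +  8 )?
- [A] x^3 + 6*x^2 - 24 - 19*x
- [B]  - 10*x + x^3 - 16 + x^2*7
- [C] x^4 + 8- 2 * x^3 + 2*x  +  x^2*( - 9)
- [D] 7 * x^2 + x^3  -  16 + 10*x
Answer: B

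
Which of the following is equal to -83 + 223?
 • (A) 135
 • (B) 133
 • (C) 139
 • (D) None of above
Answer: D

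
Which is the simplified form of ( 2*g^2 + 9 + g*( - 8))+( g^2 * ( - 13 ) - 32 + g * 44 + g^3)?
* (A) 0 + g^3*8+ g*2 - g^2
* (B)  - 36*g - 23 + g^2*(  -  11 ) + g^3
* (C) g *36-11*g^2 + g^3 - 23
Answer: C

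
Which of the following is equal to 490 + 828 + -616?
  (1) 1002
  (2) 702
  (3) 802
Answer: 2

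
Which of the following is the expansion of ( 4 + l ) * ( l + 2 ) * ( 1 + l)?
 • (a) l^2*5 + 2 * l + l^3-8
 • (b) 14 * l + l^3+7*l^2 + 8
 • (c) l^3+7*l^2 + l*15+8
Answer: b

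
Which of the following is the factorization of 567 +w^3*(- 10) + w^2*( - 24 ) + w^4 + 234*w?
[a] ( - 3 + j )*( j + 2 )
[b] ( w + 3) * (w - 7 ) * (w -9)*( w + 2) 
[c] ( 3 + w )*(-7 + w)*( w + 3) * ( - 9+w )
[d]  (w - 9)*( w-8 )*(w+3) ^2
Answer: c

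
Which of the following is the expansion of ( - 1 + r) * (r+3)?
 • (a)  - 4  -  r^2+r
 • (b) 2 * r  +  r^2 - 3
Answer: b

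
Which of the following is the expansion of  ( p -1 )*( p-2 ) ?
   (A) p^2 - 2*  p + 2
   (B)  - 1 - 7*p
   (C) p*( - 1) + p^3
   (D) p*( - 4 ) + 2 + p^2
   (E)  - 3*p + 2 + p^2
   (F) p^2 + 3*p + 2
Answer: E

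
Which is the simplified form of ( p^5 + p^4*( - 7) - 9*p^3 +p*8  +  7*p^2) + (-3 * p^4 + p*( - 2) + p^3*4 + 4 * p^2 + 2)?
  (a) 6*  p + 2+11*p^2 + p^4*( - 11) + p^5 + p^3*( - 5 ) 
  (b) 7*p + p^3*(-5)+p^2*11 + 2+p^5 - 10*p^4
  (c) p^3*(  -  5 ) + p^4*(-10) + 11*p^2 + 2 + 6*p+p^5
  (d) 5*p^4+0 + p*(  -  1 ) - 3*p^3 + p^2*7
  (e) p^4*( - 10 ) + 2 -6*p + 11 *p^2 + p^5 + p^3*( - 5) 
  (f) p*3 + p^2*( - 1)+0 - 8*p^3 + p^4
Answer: c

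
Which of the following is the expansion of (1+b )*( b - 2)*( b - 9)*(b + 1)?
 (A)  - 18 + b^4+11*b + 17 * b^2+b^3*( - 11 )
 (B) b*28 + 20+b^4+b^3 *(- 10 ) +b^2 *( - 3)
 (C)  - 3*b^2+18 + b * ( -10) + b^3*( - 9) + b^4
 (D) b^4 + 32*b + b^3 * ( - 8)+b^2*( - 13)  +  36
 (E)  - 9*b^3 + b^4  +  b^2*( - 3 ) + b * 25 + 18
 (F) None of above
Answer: E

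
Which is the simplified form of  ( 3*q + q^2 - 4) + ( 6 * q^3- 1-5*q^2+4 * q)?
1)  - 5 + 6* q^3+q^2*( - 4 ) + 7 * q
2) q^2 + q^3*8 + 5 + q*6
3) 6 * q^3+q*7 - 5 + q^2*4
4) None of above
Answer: 1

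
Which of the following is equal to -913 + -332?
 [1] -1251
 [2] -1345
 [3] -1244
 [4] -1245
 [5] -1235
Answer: 4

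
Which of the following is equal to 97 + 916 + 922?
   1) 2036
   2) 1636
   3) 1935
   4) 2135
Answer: 3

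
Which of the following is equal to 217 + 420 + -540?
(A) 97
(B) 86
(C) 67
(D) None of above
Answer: A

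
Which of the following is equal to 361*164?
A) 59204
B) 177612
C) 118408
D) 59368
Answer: A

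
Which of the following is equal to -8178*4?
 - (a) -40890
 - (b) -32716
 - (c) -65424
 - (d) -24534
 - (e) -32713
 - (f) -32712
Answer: f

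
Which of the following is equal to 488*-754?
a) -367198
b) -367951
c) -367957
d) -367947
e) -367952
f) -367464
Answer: e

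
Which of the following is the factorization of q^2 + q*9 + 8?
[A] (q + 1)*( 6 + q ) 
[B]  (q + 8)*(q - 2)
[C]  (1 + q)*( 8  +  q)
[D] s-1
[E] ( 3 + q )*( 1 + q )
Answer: C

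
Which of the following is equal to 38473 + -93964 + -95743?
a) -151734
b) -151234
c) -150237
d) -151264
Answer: b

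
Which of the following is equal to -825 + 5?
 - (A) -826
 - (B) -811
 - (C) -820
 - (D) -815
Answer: C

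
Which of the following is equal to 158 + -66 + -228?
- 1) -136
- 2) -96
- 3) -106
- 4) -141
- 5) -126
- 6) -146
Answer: 1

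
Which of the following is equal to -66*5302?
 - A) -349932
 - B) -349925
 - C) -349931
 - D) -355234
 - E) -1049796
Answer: A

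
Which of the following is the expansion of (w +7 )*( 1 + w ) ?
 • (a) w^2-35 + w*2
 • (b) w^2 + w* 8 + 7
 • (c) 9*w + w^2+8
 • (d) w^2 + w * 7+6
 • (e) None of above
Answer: b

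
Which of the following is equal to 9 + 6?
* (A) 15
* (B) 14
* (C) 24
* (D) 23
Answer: A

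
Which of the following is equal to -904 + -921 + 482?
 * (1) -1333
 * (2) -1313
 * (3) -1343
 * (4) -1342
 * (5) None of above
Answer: 3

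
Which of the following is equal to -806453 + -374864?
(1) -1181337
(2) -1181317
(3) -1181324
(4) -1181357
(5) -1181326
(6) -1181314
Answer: 2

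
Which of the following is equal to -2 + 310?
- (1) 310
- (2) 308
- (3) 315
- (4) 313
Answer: 2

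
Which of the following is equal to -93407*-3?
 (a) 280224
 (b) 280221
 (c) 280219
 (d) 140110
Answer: b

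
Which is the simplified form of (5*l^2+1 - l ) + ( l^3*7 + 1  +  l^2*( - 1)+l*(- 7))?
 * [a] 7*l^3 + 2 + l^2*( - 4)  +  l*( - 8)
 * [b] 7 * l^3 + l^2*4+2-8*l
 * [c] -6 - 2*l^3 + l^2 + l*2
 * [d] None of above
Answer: b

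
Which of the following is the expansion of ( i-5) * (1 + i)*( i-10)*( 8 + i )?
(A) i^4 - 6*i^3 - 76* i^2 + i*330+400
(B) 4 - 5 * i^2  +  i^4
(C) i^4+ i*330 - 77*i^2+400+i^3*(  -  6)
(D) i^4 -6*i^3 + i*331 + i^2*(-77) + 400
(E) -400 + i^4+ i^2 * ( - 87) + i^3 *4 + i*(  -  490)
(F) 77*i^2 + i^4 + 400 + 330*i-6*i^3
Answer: C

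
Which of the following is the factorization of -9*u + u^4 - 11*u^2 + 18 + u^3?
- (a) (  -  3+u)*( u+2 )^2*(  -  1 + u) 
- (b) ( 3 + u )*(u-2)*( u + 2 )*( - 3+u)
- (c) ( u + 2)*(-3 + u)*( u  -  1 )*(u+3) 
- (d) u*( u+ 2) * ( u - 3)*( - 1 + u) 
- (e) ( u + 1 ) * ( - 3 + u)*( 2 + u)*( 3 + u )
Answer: c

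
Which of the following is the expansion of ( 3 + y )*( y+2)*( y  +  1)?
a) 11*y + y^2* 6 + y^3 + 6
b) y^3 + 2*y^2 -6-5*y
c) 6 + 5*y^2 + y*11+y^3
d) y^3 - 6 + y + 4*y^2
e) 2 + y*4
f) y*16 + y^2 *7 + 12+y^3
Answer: a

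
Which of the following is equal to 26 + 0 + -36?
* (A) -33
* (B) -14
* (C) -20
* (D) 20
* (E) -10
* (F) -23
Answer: E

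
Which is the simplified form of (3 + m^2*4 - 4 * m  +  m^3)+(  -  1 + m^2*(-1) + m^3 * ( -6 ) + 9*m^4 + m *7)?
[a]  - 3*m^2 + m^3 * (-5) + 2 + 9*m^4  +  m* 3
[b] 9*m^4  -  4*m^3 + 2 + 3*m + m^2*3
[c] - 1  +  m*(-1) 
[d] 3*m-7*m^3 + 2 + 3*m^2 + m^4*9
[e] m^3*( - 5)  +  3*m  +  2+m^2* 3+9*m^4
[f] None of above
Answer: e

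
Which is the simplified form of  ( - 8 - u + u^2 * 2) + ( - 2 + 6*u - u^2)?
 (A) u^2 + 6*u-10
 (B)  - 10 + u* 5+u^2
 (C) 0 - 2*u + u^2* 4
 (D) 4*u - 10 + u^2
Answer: B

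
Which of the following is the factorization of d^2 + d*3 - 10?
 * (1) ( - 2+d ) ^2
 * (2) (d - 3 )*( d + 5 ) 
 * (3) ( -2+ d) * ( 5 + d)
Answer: 3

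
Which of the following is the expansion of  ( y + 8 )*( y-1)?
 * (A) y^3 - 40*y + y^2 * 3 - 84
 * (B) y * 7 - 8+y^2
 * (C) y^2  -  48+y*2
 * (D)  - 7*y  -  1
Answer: B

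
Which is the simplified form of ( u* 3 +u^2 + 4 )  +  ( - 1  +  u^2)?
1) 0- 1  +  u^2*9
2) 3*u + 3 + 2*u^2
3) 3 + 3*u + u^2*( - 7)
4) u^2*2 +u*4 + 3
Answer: 2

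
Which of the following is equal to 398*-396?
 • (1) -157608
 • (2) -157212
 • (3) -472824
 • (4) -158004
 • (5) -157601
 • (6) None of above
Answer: 1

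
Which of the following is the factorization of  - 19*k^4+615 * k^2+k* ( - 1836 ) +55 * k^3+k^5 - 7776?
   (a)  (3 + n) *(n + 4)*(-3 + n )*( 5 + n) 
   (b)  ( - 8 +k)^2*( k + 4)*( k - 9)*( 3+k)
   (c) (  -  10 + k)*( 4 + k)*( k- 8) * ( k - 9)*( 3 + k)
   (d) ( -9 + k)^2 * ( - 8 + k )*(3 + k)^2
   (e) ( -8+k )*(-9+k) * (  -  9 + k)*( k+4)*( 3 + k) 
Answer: e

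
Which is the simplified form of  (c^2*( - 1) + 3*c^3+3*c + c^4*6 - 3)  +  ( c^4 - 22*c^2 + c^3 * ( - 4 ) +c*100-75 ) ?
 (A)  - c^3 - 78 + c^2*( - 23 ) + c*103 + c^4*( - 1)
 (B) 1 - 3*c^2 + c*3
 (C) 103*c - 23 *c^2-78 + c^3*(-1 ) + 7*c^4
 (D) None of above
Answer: C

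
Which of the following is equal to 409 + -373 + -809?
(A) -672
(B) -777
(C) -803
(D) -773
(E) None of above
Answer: D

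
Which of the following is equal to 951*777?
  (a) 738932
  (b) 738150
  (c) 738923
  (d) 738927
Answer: d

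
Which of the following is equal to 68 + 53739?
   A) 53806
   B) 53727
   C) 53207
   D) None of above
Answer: D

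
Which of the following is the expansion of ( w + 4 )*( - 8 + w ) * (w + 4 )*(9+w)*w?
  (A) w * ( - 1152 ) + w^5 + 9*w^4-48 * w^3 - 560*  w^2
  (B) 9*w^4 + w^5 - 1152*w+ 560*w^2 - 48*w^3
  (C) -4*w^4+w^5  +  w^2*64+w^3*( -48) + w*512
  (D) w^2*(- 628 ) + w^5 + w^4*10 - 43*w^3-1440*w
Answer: A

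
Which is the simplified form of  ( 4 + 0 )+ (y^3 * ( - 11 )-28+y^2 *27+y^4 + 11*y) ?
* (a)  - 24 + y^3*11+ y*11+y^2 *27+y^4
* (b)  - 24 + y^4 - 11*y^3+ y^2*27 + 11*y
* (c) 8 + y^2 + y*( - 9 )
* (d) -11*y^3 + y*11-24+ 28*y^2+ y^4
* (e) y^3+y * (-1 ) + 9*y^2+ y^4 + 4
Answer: b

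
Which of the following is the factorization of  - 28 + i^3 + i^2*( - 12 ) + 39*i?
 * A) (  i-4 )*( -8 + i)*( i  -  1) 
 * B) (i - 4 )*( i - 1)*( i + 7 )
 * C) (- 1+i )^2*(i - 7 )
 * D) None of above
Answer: D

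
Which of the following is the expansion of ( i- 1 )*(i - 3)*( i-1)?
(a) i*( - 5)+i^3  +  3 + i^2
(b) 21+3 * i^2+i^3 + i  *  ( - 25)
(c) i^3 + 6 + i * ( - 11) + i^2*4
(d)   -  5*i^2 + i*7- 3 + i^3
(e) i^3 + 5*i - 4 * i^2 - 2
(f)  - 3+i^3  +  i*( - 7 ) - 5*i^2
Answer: d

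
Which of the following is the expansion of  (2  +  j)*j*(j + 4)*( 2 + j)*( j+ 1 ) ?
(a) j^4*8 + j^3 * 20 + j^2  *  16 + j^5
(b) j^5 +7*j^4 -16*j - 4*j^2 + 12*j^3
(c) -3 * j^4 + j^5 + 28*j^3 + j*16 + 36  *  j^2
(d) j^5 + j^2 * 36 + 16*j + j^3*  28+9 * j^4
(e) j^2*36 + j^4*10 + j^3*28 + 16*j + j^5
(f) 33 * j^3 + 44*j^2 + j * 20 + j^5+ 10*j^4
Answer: d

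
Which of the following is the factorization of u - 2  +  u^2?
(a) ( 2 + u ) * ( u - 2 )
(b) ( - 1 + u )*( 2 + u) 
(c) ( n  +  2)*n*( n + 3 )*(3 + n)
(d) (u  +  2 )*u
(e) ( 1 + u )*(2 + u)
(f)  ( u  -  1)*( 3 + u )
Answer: b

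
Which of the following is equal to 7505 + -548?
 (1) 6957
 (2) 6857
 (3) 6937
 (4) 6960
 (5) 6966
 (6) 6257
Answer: 1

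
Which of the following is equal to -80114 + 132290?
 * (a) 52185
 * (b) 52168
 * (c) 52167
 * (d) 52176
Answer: d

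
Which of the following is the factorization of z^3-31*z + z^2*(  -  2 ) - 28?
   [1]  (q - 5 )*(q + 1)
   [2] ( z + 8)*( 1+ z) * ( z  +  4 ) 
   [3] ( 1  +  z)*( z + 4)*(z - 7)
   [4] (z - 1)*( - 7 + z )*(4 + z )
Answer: 3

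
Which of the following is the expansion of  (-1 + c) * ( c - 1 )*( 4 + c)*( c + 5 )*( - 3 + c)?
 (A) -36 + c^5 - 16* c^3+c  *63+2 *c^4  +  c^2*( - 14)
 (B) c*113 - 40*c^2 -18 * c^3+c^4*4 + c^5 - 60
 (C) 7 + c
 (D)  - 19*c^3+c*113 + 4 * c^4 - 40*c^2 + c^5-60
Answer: B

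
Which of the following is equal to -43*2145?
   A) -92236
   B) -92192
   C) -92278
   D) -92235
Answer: D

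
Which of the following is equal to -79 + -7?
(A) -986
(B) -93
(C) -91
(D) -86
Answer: D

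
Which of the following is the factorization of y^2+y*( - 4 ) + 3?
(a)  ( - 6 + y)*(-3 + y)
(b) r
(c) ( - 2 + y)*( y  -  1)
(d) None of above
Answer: d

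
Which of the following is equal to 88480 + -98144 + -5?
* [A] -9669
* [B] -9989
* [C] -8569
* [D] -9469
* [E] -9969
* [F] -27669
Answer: A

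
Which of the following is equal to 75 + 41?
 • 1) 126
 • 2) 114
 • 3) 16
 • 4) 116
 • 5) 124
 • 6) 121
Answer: 4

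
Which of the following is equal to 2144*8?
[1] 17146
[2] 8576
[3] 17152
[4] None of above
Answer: 3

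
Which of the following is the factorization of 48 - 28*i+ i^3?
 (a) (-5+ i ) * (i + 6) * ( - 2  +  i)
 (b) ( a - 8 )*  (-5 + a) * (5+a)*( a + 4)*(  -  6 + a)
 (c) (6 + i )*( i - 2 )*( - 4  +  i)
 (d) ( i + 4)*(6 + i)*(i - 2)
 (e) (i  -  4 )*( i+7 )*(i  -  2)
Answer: c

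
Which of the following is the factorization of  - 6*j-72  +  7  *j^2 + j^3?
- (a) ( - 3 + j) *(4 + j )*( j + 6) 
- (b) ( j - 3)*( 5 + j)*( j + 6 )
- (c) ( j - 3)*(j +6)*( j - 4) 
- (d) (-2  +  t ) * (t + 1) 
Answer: a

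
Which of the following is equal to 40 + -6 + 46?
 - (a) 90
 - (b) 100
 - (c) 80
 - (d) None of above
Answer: c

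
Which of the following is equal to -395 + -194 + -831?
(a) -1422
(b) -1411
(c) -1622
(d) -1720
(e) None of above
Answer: e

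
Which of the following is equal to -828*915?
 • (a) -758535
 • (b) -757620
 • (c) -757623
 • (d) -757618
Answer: b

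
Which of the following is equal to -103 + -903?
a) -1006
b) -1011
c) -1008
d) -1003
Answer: a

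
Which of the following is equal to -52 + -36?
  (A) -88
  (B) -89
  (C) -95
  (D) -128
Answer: A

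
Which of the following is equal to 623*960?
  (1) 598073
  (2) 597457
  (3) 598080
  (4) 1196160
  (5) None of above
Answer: 3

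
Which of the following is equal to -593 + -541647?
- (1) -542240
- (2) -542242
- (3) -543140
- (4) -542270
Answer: 1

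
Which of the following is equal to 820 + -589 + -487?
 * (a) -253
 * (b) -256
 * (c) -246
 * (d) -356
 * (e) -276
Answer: b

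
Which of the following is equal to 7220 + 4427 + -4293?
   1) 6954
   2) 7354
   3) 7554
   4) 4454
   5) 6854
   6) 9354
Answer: 2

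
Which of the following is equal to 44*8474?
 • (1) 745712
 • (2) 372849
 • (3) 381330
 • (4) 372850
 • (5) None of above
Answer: 5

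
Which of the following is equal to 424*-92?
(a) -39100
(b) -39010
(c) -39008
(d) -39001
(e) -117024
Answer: c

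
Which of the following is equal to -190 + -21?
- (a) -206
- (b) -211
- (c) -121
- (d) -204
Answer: b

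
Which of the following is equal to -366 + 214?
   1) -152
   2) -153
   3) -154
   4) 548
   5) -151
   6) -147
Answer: 1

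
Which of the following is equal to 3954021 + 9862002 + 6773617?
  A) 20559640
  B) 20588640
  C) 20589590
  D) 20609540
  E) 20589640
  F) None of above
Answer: E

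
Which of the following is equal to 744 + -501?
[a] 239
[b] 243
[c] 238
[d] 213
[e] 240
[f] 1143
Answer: b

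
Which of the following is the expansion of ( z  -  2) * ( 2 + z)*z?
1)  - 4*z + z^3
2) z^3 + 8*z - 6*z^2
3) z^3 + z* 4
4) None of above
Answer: 1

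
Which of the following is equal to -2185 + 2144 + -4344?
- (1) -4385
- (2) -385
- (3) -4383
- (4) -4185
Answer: 1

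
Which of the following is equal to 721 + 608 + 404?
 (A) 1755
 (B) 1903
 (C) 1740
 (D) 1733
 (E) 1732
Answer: D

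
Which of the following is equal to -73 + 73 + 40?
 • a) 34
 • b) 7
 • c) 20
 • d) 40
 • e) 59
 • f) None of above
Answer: d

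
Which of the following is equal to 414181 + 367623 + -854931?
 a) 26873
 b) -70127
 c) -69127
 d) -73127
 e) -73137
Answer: d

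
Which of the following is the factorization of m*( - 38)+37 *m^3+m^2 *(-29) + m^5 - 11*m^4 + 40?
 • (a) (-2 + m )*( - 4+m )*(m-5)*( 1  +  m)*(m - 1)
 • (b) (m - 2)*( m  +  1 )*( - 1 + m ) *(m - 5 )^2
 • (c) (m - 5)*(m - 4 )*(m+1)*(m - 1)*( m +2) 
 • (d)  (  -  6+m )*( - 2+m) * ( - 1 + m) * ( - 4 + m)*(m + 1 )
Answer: a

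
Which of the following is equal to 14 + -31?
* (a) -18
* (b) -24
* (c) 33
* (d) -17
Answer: d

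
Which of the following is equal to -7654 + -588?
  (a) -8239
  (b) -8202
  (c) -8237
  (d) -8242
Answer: d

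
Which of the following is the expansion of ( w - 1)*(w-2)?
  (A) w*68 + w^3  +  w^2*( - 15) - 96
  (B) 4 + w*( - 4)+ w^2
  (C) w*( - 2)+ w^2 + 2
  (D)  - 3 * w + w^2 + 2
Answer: D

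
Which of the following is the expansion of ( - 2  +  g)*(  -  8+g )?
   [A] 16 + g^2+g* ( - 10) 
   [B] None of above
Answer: A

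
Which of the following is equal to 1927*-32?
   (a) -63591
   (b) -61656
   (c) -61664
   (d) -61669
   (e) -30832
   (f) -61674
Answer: c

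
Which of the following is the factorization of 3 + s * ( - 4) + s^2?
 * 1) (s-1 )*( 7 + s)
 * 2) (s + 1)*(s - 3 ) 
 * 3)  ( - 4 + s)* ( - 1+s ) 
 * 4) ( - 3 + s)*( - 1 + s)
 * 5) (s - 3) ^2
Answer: 4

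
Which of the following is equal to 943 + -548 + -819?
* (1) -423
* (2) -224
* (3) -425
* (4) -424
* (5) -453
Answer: 4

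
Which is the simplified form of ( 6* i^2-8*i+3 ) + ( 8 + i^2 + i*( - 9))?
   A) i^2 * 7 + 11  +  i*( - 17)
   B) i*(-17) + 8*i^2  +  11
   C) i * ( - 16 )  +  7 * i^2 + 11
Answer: A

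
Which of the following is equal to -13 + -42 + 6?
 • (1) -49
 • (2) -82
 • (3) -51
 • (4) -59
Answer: 1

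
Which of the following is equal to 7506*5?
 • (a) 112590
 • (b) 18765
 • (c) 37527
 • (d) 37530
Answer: d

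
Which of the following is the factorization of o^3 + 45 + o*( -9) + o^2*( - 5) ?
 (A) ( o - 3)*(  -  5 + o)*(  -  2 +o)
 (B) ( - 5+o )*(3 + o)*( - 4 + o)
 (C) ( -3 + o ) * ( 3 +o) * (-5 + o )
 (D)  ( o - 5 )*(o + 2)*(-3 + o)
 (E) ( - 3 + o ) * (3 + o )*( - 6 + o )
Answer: C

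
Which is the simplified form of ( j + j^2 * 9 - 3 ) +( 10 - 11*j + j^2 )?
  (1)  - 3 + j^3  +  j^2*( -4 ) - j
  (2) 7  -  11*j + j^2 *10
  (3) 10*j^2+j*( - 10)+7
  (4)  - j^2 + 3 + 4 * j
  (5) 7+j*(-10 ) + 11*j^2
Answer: 3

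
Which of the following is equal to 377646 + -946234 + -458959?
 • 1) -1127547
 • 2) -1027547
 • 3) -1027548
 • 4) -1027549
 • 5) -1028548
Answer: 2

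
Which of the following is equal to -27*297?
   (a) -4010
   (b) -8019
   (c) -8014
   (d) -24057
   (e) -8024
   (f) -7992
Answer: b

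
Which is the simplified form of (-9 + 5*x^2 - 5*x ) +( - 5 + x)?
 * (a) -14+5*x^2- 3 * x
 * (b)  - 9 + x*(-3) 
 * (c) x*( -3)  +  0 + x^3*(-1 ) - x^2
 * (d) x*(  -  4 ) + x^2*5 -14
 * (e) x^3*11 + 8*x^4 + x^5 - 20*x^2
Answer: d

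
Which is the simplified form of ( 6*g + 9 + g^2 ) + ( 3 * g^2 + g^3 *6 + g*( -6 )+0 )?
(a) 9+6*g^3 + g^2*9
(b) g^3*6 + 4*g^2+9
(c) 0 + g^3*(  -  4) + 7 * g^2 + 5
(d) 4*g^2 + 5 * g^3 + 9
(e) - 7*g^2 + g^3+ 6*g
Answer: b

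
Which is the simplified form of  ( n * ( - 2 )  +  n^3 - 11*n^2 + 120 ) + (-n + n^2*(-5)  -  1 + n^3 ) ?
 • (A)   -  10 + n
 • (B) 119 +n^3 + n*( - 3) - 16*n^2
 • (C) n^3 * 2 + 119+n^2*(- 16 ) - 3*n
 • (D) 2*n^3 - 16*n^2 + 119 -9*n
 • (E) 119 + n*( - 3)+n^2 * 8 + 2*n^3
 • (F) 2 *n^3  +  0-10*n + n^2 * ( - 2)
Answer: C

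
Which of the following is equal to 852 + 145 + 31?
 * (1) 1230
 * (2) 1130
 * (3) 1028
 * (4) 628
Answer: 3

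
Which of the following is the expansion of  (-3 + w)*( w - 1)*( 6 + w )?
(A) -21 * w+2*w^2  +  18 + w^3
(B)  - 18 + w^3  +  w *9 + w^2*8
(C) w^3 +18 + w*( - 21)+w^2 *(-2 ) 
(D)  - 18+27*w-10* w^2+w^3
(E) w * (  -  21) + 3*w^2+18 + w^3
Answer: A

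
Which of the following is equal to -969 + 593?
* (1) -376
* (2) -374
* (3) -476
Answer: 1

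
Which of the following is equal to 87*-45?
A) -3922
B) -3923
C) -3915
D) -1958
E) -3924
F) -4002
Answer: C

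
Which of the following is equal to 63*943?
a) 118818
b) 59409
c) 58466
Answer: b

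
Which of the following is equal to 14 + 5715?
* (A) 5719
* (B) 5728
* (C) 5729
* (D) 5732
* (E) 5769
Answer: C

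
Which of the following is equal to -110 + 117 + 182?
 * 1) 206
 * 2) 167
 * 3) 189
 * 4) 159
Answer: 3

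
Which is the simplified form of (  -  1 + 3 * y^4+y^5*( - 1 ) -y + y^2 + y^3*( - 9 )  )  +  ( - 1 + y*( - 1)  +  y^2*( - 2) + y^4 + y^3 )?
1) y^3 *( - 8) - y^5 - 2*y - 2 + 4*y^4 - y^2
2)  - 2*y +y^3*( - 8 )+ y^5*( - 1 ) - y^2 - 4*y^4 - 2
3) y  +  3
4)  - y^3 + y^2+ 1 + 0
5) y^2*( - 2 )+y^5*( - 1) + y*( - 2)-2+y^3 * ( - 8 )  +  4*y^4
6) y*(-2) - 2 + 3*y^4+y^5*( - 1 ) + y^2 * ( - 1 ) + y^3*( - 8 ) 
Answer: 1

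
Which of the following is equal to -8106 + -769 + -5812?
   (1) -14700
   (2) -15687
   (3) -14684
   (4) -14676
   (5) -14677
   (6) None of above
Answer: 6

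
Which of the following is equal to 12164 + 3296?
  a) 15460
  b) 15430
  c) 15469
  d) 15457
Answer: a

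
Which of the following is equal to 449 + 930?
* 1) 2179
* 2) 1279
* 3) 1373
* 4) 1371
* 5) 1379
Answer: 5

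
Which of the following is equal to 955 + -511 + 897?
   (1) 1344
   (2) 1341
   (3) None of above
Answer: 2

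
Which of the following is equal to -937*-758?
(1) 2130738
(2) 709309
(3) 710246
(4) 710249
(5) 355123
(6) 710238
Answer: 3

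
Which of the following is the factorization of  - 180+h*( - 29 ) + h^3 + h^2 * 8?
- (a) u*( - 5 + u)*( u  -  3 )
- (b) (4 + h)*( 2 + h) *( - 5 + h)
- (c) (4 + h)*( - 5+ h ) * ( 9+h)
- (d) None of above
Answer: c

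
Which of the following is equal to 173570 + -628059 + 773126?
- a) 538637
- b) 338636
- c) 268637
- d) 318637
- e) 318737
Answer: d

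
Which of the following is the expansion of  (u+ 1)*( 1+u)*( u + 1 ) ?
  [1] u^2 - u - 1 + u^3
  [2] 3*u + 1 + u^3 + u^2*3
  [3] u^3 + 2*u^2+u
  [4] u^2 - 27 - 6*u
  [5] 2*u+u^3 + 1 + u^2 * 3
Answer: 2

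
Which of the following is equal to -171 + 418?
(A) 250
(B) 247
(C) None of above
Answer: B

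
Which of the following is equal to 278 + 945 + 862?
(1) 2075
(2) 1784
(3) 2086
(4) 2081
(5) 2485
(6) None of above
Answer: 6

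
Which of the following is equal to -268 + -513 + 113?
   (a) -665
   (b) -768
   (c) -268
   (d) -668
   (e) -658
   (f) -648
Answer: d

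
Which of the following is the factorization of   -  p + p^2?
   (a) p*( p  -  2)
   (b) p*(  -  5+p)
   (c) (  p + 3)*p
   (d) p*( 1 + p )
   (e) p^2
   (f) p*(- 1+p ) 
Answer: f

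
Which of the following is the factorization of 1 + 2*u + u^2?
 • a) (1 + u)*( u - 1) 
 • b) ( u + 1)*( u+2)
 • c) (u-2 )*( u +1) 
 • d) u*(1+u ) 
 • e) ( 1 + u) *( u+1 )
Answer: e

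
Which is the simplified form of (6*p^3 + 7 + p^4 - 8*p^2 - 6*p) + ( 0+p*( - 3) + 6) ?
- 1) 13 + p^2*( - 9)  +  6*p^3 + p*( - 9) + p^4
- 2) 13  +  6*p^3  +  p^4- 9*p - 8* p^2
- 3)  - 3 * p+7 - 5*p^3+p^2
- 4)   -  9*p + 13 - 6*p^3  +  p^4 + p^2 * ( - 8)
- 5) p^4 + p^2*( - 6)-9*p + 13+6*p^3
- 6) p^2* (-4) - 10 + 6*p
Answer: 2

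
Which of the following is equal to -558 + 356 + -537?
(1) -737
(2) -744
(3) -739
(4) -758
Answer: 3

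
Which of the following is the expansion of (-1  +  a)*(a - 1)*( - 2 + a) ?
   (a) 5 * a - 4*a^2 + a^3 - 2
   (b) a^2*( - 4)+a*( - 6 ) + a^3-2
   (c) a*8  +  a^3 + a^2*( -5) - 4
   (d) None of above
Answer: a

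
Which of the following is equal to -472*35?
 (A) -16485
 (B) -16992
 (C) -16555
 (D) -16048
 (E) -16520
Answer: E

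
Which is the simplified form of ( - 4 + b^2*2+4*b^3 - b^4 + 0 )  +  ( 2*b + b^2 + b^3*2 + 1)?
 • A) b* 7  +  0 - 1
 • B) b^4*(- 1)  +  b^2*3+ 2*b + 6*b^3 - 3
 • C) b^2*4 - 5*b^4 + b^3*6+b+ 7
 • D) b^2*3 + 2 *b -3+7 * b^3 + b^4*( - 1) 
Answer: B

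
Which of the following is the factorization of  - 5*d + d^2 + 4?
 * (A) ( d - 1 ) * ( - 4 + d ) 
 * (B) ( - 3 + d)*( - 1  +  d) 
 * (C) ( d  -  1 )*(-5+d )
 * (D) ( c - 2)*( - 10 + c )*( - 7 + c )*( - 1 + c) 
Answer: A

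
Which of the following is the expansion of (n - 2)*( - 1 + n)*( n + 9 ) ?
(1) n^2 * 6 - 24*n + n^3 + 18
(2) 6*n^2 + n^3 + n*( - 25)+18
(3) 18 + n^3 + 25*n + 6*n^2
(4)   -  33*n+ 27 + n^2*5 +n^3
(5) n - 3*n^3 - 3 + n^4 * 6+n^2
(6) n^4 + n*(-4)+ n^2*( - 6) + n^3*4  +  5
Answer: 2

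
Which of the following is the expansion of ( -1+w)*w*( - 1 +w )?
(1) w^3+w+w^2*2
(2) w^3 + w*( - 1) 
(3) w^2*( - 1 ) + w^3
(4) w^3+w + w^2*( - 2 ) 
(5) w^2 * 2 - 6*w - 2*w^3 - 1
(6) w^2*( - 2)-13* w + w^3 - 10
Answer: 4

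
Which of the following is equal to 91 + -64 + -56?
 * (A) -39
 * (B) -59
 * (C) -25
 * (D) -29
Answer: D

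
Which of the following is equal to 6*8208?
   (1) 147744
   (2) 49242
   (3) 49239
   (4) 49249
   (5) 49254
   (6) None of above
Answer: 6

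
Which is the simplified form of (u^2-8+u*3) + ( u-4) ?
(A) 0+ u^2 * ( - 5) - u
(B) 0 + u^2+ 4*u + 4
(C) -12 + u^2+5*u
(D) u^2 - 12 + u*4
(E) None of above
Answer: D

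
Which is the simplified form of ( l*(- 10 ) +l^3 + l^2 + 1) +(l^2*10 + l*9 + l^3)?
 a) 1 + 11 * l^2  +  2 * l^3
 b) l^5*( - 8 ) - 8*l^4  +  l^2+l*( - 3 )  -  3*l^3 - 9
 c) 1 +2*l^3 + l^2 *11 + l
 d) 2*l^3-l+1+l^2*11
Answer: d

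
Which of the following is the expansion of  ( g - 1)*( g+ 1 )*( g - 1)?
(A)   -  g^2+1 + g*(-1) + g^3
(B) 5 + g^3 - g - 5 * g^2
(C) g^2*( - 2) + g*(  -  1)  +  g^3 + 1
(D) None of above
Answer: A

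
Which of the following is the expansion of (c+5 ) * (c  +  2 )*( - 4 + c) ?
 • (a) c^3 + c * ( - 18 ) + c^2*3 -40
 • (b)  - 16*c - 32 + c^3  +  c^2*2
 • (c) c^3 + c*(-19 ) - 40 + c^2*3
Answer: a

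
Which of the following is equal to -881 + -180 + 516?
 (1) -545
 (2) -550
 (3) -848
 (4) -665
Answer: 1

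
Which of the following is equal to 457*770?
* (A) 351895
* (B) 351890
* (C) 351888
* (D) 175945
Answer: B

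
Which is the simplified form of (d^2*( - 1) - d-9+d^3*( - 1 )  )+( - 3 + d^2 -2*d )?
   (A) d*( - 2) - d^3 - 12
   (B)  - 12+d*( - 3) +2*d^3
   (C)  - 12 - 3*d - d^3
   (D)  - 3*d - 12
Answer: C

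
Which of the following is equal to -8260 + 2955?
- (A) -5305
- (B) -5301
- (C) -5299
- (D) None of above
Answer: A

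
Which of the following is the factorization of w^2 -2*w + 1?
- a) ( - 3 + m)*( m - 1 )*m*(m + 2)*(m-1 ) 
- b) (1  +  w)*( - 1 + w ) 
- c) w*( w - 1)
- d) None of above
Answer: d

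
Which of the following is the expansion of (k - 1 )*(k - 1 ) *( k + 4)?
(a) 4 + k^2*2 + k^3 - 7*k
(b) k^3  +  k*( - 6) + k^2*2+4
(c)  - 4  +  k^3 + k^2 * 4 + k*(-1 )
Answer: a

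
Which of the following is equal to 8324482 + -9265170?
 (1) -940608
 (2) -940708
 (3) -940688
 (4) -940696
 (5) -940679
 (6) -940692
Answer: 3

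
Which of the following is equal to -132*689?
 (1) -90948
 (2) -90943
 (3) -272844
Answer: 1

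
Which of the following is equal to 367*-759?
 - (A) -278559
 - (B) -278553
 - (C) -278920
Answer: B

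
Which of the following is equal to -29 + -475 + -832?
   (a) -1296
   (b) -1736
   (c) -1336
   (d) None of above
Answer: c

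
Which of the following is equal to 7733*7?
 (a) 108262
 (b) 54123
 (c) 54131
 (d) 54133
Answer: c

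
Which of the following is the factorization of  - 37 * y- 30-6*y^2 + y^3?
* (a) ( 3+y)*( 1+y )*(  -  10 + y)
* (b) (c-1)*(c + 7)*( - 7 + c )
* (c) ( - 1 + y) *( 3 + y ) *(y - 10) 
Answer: a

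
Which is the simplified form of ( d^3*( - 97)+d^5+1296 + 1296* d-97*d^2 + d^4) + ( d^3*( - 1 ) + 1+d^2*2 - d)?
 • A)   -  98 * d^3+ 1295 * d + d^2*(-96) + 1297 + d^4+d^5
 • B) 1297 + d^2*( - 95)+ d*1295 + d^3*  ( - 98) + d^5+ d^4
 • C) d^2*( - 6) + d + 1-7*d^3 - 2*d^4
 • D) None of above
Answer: B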